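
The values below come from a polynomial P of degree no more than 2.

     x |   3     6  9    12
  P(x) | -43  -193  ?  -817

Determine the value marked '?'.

-451

The 3 known points determine the degree-2 polynomial uniquely.
Write P(x) = ax^2 + bx + c. Substituting each data point gives a linear system:
  9a + 3b + c = -43
  36a + 6b + c = -193
  144a + 12b + c = -817
Solving the system yields a = -6, b = 4, c = -1.
So P(x) = -6x² + 4x - 1.
Then P(9) = -451.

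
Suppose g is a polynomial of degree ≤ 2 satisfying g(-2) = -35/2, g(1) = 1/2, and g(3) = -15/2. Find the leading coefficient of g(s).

-2

Write g(s) = as^2 + bs + c. Substituting each data point gives a linear system:
  4a - 2b + c = -35/2
  a + b + c = 1/2
  9a + 3b + c = -15/2
Solving the system yields a = -2, b = 4, c = -3/2.
So g(s) = -2s^2 + 4s - 3/2.
The leading coefficient is -2.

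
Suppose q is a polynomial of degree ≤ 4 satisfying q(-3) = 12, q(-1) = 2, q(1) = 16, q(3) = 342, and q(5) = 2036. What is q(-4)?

Using the Lagrange interpolation formula with nodes -3, -1, 1, 3, 5:
  L_0(n) = (n + 1)(n - 1)(n - 3)(n - 5) / 384
  L_1(n) = (n + 3)(n - 1)(n - 3)(n - 5) / -96
  L_2(n) = (n + 3)(n + 1)(n - 3)(n - 5) / 64
  L_3(n) = (n + 3)(n + 1)(n - 1)(n - 5) / -96
  L_4(n) = (n + 3)(n + 1)(n - 1)(n - 3) / 384
Then q(n) = 12·L_0(n) + 2·L_1(n) + 16·L_2(n) + 342·L_3(n) + 2036·L_4(n).
Expanding and collecting terms gives q(n) = 2n^4 + 6n^3 + n^2 + n + 6.
Evaluating at n = -4: q(-4) = 146.

146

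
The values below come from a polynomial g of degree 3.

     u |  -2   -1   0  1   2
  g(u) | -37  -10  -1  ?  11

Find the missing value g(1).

On equispaced nodes a degree-3 polynomial has vanishing fourth forward difference, so
  g(-2) - 4·g(-1) + 6·g(0) - 4·g(1) + g(2) = 0.
Substituting the known values and solving for g(1):
  -4·g(1) = -8
  g(1) = 2.

2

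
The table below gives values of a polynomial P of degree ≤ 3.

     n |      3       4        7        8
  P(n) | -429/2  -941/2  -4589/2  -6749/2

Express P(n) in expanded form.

Using the Lagrange interpolation formula with nodes 3, 4, 7, 8:
  L_0(n) = (n - 4)(n - 7)(n - 8) / -20
  L_1(n) = (n - 3)(n - 7)(n - 8) / 12
  L_2(n) = (n - 3)(n - 4)(n - 8) / -12
  L_3(n) = (n - 3)(n - 4)(n - 7) / 20
Then P(n) = -429/2·L_0(n) - 941/2·L_1(n) - 4589/2·L_2(n) - 6749/2·L_3(n).
Expanding and collecting terms gives P(n) = -6n³ - 4n² - 6n + 3/2.
Check: P(3) = -429/2. ✓

P(n) = -6n^3 - 4n^2 - 6n + 3/2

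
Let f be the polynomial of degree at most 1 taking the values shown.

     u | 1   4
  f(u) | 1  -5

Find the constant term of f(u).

Write f(u) = au + b. Substituting each data point gives a linear system:
  a + b = 1
  4a + b = -5
Solving the system yields a = -2, b = 3.
So f(u) = -2u + 3.
The constant term is 3.

3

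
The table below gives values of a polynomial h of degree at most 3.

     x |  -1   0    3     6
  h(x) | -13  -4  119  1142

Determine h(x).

Using the Lagrange interpolation formula with nodes -1, 0, 3, 6:
  L_0(x) = x(x - 3)(x - 6) / -28
  L_1(x) = (x + 1)(x - 3)(x - 6) / 18
  L_2(x) = (x + 1)x(x - 6) / -36
  L_3(x) = (x + 1)x(x - 3) / 126
Then h(x) = -13·L_0(x) - 4·L_1(x) + 119·L_2(x) + 1142·L_3(x).
Expanding and collecting terms gives h(x) = 6x^3 - 4x^2 - x - 4.
Check: h(3) = 119. ✓

h(x) = 6x^3 - 4x^2 - x - 4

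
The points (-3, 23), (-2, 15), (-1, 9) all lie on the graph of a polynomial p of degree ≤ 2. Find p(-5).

45

Forward differences of the values at t = -3, -2, -1:
  p  : 23  15  9
  Δ  : -8  -6
  Δ^2: 2
The second differences are constant, confirming degree 2.
Interpolating (Newton forward form) and evaluating at t = -5 gives p(-5) = 45.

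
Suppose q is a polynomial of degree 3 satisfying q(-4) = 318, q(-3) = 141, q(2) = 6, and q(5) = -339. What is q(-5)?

Write q(n) = an^3 + bn^2 + cn + d. Substituting each data point gives a linear system:
  -64a + 16b - 4c + d = 318
  -27a + 9b - 3c + d = 141
  8a + 4b + 2c + d = 6
  125a + 25b + 5c + d = -339
Solving the system yields a = -4, b = 5, c = 6, d = 6.
So q(n) = -4n^3 + 5n^2 + 6n + 6.
Then q(-5) = 601.

601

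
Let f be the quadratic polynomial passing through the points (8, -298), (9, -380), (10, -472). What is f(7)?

-226

Write f(s) = as^2 + bs + c. Substituting each data point gives a linear system:
  64a + 8b + c = -298
  81a + 9b + c = -380
  100a + 10b + c = -472
Solving the system yields a = -5, b = 3, c = -2.
So f(s) = -5s² + 3s - 2.
Then f(7) = -226.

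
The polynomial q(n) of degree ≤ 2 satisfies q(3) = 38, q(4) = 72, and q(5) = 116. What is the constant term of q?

-4

Write q(n) = an^2 + bn + c. Substituting each data point gives a linear system:
  9a + 3b + c = 38
  16a + 4b + c = 72
  25a + 5b + c = 116
Solving the system yields a = 5, b = -1, c = -4.
So q(n) = 5n² - n - 4.
The constant term is -4.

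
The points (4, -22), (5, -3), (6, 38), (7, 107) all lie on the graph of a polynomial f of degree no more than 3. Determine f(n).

Write f(n) = an^3 + bn^2 + cn + d. Substituting each data point gives a linear system:
  64a + 16b + 4c + d = -22
  125a + 25b + 5c + d = -3
  216a + 36b + 6c + d = 38
  343a + 49b + 7c + d = 107
Solving the system yields a = 1, b = -4, c = -6, d = 2.
So f(n) = n^3 - 4n^2 - 6n + 2.
Check: f(6) = 38. ✓

f(n) = n^3 - 4n^2 - 6n + 2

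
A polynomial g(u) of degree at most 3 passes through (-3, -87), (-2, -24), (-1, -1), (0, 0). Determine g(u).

Write g(u) = au^3 + bu^2 + cu + d. Substituting each data point gives a linear system:
  -27a + 9b - 3c + d = -87
  -8a + 4b - 2c + d = -24
  -a + b - c + d = -1
  d = 0
Solving the system yields a = 3, b = -2, c = -4, d = 0.
So g(u) = 3u³ - 2u² - 4u.
Check: g(0) = 0. ✓

g(u) = 3u^3 - 2u^2 - 4u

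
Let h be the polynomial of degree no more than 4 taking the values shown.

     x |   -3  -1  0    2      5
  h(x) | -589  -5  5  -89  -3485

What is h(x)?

h(x) = -6x^4 + 3x^3 - 4x^2 - 3x + 5

Write h(x) = ax^4 + bx^3 + cx^2 + dx + e. Substituting each data point gives a linear system:
  81a - 27b + 9c - 3d + e = -589
  a - b + c - d + e = -5
  e = 5
  16a + 8b + 4c + 2d + e = -89
  625a + 125b + 25c + 5d + e = -3485
Solving the system yields a = -6, b = 3, c = -4, d = -3, e = 5.
So h(x) = -6x^4 + 3x^3 - 4x^2 - 3x + 5.
Check: h(5) = -3485. ✓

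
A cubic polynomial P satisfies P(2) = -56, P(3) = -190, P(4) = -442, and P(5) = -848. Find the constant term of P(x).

2

Write P(x) = ax^3 + bx^2 + cx + d. Substituting each data point gives a linear system:
  8a + 4b + 2c + d = -56
  27a + 9b + 3c + d = -190
  64a + 16b + 4c + d = -442
  125a + 25b + 5c + d = -848
Solving the system yields a = -6, b = -5, c = 5, d = 2.
So P(x) = -6x³ - 5x² + 5x + 2.
The constant term is 2.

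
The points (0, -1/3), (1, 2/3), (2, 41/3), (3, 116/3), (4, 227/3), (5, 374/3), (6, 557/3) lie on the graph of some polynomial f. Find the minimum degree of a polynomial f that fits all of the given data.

2

Forward differences of the values at s = 0, 1, 2, 3, 4, 5, 6:
  f  : -1/3  2/3  41/3  116/3  227/3  374/3  557/3
  Δ  : 1  13  25  37  49  61
  Δ^2: 12  12  12  12  12
  Δ^3: 0  0  0  0
  Δ^4: 0  0  0
  Δ^5: 0  0
  Δ^6: 0
The second differences are constant (12) and nonzero, while all higher differences vanish, so the minimal degree is 2.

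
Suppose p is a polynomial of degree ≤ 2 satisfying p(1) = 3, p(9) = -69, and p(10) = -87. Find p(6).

-27

Using the Lagrange interpolation formula with nodes 1, 9, 10:
  L_0(s) = (s - 9)(s - 10) / 72
  L_1(s) = (s - 1)(s - 10) / -8
  L_2(s) = (s - 1)(s - 9) / 9
Then p(s) = 3·L_0(s) - 69·L_1(s) - 87·L_2(s).
Expanding and collecting terms gives p(s) = -s² + s + 3.
Evaluating at s = 6: p(6) = -27.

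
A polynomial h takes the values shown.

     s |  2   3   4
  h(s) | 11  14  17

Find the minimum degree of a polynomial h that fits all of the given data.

Forward differences of the values at s = 2, 3, 4:
  h  : 11  14  17
  Δ  : 3  3
  Δ^2: 0
The first differences are constant (3) and nonzero, while all higher differences vanish, so the minimal degree is 1.

1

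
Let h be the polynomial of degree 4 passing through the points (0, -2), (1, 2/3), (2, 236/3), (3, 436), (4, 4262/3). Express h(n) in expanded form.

Using the Lagrange interpolation formula with nodes 0, 1, 2, 3, 4:
  L_0(n) = (n - 1)(n - 2)(n - 3)(n - 4) / 24
  L_1(n) = n(n - 2)(n - 3)(n - 4) / -6
  L_2(n) = n(n - 1)(n - 3)(n - 4) / 4
  L_3(n) = n(n - 1)(n - 2)(n - 4) / -6
  L_4(n) = n(n - 1)(n - 2)(n - 3) / 24
Then h(n) = -2·L_0(n) + 2/3·L_1(n) + 236/3·L_2(n) + 436·L_3(n) + 4262/3·L_4(n).
Expanding and collecting terms gives h(n) = 6n^4 - 2n^3 + (5/3)n^2 - 3n - 2.
Check: h(2) = 236/3. ✓

h(n) = 6n^4 - 2n^3 + (5/3)n^2 - 3n - 2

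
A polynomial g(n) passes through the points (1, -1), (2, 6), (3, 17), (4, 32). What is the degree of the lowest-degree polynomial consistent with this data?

2

Forward differences of the values at n = 1, 2, 3, 4:
  g  : -1  6  17  32
  Δ  : 7  11  15
  Δ^2: 4  4
  Δ^3: 0
The second differences are constant (4) and nonzero, while all higher differences vanish, so the minimal degree is 2.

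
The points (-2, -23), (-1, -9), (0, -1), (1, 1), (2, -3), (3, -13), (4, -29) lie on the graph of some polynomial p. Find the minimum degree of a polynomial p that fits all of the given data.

Forward differences of the values at u = -2, -1, 0, 1, 2, 3, 4:
  p  : -23  -9  -1  1  -3  -13  -29
  Δ  : 14  8  2  -4  -10  -16
  Δ^2: -6  -6  -6  -6  -6
  Δ^3: 0  0  0  0
  Δ^4: 0  0  0
  Δ^5: 0  0
  Δ^6: 0
The second differences are constant (-6) and nonzero, while all higher differences vanish, so the minimal degree is 2.

2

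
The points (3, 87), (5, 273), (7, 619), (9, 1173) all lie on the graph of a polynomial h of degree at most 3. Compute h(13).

3097

Using the Lagrange interpolation formula with nodes 3, 5, 7, 9:
  L_0(n) = (n - 5)(n - 7)(n - 9) / -48
  L_1(n) = (n - 3)(n - 7)(n - 9) / 16
  L_2(n) = (n - 3)(n - 5)(n - 9) / -16
  L_3(n) = (n - 3)(n - 5)(n - 7) / 48
Then h(n) = 87·L_0(n) + 273·L_1(n) + 619·L_2(n) + 1173·L_3(n).
Expanding and collecting terms gives h(n) = n³ + 5n² + 4n + 3.
Evaluating at n = 13: h(13) = 3097.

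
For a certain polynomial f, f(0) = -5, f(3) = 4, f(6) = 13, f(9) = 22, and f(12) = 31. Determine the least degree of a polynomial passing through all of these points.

1

Forward differences of the values at u = 0, 3, 6, 9, 12:
  f  : -5  4  13  22  31
  Δ  : 9  9  9  9
  Δ^2: 0  0  0
  Δ^3: 0  0
  Δ^4: 0
The first differences are constant (9) and nonzero, while all higher differences vanish, so the minimal degree is 1.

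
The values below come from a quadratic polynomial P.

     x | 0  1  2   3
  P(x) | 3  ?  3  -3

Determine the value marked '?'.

5

On equispaced nodes a degree-2 polynomial has vanishing third forward difference, so
  - P(0) + 3·P(1) - 3·P(2) + P(3) = 0.
Substituting the known values and solving for P(1):
  3·P(1) = 15
  P(1) = 5.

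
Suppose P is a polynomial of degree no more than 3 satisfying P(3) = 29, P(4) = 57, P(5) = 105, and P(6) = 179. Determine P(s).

P(s) = s^3 - 2s^2 + 5s + 5

Using the Lagrange interpolation formula with nodes 3, 4, 5, 6:
  L_0(s) = (s - 4)(s - 5)(s - 6) / -6
  L_1(s) = (s - 3)(s - 5)(s - 6) / 2
  L_2(s) = (s - 3)(s - 4)(s - 6) / -2
  L_3(s) = (s - 3)(s - 4)(s - 5) / 6
Then P(s) = 29·L_0(s) + 57·L_1(s) + 105·L_2(s) + 179·L_3(s).
Expanding and collecting terms gives P(s) = s^3 - 2s^2 + 5s + 5.
Check: P(3) = 29. ✓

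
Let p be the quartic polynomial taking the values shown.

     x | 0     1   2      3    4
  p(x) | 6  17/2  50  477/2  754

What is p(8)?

12206

Forward differences of the values at x = 0, 1, 2, 3, 4:
  p  : 6  17/2  50  477/2  754
  Δ  : 5/2  83/2  377/2  1031/2
  Δ^2: 39  147  327
  Δ^3: 108  180
  Δ^4: 72
The fourth differences are constant, confirming degree 4.
Interpolating (Newton forward form) and evaluating at x = 8 gives p(8) = 12206.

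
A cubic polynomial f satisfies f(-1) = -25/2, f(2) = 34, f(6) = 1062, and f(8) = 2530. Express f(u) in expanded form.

Using the Lagrange interpolation formula with nodes -1, 2, 6, 8:
  L_0(u) = (u - 2)(u - 6)(u - 8) / -189
  L_1(u) = (u + 1)(u - 6)(u - 8) / 72
  L_2(u) = (u + 1)(u - 2)(u - 8) / -56
  L_3(u) = (u + 1)(u - 2)(u - 6) / 108
Then f(u) = -25/2·L_0(u) + 34·L_1(u) + 1062·L_2(u) + 2530·L_3(u).
Expanding and collecting terms gives f(u) = 5u³ - (1/2)u² + u - 6.
Check: f(6) = 1062. ✓

f(u) = 5u^3 - (1/2)u^2 + u - 6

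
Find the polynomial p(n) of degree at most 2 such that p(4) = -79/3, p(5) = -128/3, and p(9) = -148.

p(n) = -2n^2 + (5/3)n - 1

Using the Lagrange interpolation formula with nodes 4, 5, 9:
  L_0(n) = (n - 5)(n - 9) / 5
  L_1(n) = (n - 4)(n - 9) / -4
  L_2(n) = (n - 4)(n - 5) / 20
Then p(n) = -79/3·L_0(n) - 128/3·L_1(n) - 148·L_2(n).
Expanding and collecting terms gives p(n) = -2n^2 + (5/3)n - 1.
Check: p(5) = -128/3. ✓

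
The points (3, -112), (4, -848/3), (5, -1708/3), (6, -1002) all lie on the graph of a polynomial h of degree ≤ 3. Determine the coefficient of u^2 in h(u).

Write h(u) = au^3 + bu^2 + cu + d. Substituting each data point gives a linear system:
  27a + 9b + 3c + d = -112
  64a + 16b + 4c + d = -848/3
  125a + 25b + 5c + d = -1708/3
  216a + 36b + 6c + d = -1002
Solving the system yields a = -5, b = 2, c = 1/3, d = 4.
So h(u) = -5u³ + 2u² + (1/3)u + 4.
The coefficient of u^2 is 2.

2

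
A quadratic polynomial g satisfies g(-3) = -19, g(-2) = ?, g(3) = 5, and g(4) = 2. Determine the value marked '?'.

-10

The 3 known points determine the degree-2 polynomial uniquely.
Write g(t) = at^2 + bt + c. Substituting each data point gives a linear system:
  9a - 3b + c = -19
  9a + 3b + c = 5
  16a + 4b + c = 2
Solving the system yields a = -1, b = 4, c = 2.
So g(t) = -t² + 4t + 2.
Then g(-2) = -10.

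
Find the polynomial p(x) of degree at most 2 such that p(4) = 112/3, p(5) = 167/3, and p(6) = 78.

Write p(x) = ax^2 + bx + c. Substituting each data point gives a linear system:
  16a + 4b + c = 112/3
  25a + 5b + c = 167/3
  36a + 6b + c = 78
Solving the system yields a = 2, b = 1/3, c = 4.
So p(x) = 2x^2 + (1/3)x + 4.
Check: p(6) = 78. ✓

p(x) = 2x^2 + (1/3)x + 4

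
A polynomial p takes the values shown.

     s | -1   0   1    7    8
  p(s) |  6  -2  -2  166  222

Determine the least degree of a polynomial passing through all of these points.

2

Divided differences on the nodes -1, 0, 1, 7, 8:
  order 0: 6  -2  -2  166  222
  order 1: -8  0  28  56
  order 2: 4  4  4
  order 3: 0  0
  order 4: 0
The order-2 divided differences are all 4 (nonzero) and every higher order vanishes, so the data lies on a polynomial of degree exactly 2.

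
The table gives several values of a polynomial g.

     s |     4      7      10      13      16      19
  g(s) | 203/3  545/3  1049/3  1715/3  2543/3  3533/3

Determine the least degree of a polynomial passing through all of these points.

2

Forward differences of the values at s = 4, 7, 10, 13, 16, 19:
  g  : 203/3  545/3  1049/3  1715/3  2543/3  3533/3
  Δ  : 114  168  222  276  330
  Δ^2: 54  54  54  54
  Δ^3: 0  0  0
  Δ^4: 0  0
  Δ^5: 0
The second differences are constant (54) and nonzero, while all higher differences vanish, so the minimal degree is 2.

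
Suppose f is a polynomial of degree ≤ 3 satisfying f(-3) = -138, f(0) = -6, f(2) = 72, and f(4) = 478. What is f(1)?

10

Write f(n) = an^3 + bn^2 + cn + d. Substituting each data point gives a linear system:
  -27a + 9b - 3c + d = -138
  d = -6
  8a + 4b + 2c + d = 72
  64a + 16b + 4c + d = 478
Solving the system yields a = 6, b = 5, c = 5, d = -6.
So f(n) = 6n^3 + 5n^2 + 5n - 6.
Then f(1) = 10.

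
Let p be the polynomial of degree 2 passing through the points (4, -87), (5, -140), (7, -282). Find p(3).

-46

Using the Lagrange interpolation formula with nodes 4, 5, 7:
  L_0(s) = (s - 5)(s - 7) / 3
  L_1(s) = (s - 4)(s - 7) / -2
  L_2(s) = (s - 4)(s - 5) / 6
Then p(s) = -87·L_0(s) - 140·L_1(s) - 282·L_2(s).
Expanding and collecting terms gives p(s) = -6s² + s + 5.
Evaluating at s = 3: p(3) = -46.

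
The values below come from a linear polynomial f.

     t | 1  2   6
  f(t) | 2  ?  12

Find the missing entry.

4

The 2 known points determine the degree-1 polynomial uniquely.
Write f(t) = at + b. Substituting each data point gives a linear system:
  a + b = 2
  6a + b = 12
Solving the system yields a = 2, b = 0.
So f(t) = 2t.
Then f(2) = 4.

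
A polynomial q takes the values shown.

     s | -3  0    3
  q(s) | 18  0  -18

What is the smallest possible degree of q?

1

Forward differences of the values at s = -3, 0, 3:
  q  : 18  0  -18
  Δ  : -18  -18
  Δ^2: 0
The first differences are constant (-18) and nonzero, while all higher differences vanish, so the minimal degree is 1.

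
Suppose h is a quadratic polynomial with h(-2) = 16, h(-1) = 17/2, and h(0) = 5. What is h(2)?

Using the Lagrange interpolation formula with nodes -2, -1, 0:
  L_0(n) = (n + 1)n / 2
  L_1(n) = (n + 2)n / -1
  L_2(n) = (n + 2)(n + 1) / 2
Then h(n) = 16·L_0(n) + 17/2·L_1(n) + 5·L_2(n).
Expanding and collecting terms gives h(n) = 2n^2 - (3/2)n + 5.
Evaluating at n = 2: h(2) = 10.

10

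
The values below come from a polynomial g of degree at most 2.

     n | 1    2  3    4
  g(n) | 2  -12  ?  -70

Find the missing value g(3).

On equispaced nodes a degree-2 polynomial has vanishing third forward difference, so
  - g(1) + 3·g(2) - 3·g(3) + g(4) = 0.
Substituting the known values and solving for g(3):
  -3·g(3) = 108
  g(3) = -36.

-36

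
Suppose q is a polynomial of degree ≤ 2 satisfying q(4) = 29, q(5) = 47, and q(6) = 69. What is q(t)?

Write q(t) = at^2 + bt + c. Substituting each data point gives a linear system:
  16a + 4b + c = 29
  25a + 5b + c = 47
  36a + 6b + c = 69
Solving the system yields a = 2, b = 0, c = -3.
So q(t) = 2t^2 - 3.
Check: q(4) = 29. ✓

q(t) = 2t^2 - 3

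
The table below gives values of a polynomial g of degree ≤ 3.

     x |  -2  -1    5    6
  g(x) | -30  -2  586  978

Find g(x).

Write g(x) = ax^3 + bx^2 + cx + d. Substituting each data point gives a linear system:
  -8a + 4b - 2c + d = -30
  -a + b - c + d = -2
  125a + 25b + 5c + d = 586
  216a + 36b + 6c + d = 978
Solving the system yields a = 4, b = 2, c = 6, d = 6.
So g(x) = 4x^3 + 2x^2 + 6x + 6.
Check: g(6) = 978. ✓

g(x) = 4x^3 + 2x^2 + 6x + 6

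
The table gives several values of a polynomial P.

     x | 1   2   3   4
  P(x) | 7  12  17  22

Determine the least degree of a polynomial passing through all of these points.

1

Forward differences of the values at x = 1, 2, 3, 4:
  P  : 7  12  17  22
  Δ  : 5  5  5
  Δ^2: 0  0
  Δ^3: 0
The first differences are constant (5) and nonzero, while all higher differences vanish, so the minimal degree is 1.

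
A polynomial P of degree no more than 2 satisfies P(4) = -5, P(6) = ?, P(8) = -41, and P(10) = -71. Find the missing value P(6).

On equispaced nodes a degree-2 polynomial has vanishing third forward difference, so
  - P(4) + 3·P(6) - 3·P(8) + P(10) = 0.
Substituting the known values and solving for P(6):
  3·P(6) = -57
  P(6) = -19.

-19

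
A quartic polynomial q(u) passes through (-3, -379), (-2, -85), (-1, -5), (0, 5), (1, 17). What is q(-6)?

Using the Lagrange interpolation formula with nodes -3, -2, -1, 0, 1:
  L_0(u) = (u + 2)(u + 1)u(u - 1) / 24
  L_1(u) = (u + 3)(u + 1)u(u - 1) / -6
  L_2(u) = (u + 3)(u + 2)u(u - 1) / 4
  L_3(u) = (u + 3)(u + 2)(u + 1)(u - 1) / -6
  L_4(u) = (u + 3)(u + 2)(u + 1)u / 24
Then q(u) = -379·L_0(u) - 85·L_1(u) - 5·L_2(u) + 5·L_3(u) + 17·L_4(u).
Expanding and collecting terms gives q(u) = -3u^4 + 6u^3 + 4u^2 + 5u + 5.
Evaluating at u = -6: q(-6) = -5065.

-5065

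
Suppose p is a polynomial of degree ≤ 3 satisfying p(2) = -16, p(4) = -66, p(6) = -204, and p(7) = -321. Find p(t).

Write p(t) = at^3 + bt^2 + ct + d. Substituting each data point gives a linear system:
  8a + 4b + 2c + d = -16
  64a + 16b + 4c + d = -66
  216a + 36b + 6c + d = -204
  343a + 49b + 7c + d = -321
Solving the system yields a = -1, b = 1, c = -3, d = -6.
So p(t) = -t³ + t² - 3t - 6.
Check: p(2) = -16. ✓

p(t) = -t^3 + t^2 - 3t - 6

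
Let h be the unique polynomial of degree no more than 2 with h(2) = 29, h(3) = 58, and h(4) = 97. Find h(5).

Write h(x) = ax^2 + bx + c. Substituting each data point gives a linear system:
  4a + 2b + c = 29
  9a + 3b + c = 58
  16a + 4b + c = 97
Solving the system yields a = 5, b = 4, c = 1.
So h(x) = 5x^2 + 4x + 1.
Then h(5) = 146.

146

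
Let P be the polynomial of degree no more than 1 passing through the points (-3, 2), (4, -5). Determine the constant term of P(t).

-1

Write P(t) = at + b. Substituting each data point gives a linear system:
  -3a + b = 2
  4a + b = -5
Solving the system yields a = -1, b = -1.
So P(t) = -t - 1.
The constant term is -1.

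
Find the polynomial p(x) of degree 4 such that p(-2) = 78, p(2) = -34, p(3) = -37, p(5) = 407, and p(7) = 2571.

p(x) = 2x^4 - 6x^3 - 3x^2 - 4x + 2

Write p(x) = ax^4 + bx^3 + cx^2 + dx + e. Substituting each data point gives a linear system:
  16a - 8b + 4c - 2d + e = 78
  16a + 8b + 4c + 2d + e = -34
  81a + 27b + 9c + 3d + e = -37
  625a + 125b + 25c + 5d + e = 407
  2401a + 343b + 49c + 7d + e = 2571
Solving the system yields a = 2, b = -6, c = -3, d = -4, e = 2.
So p(x) = 2x^4 - 6x^3 - 3x^2 - 4x + 2.
Check: p(7) = 2571. ✓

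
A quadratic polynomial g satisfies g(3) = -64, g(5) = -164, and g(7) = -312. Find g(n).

g(n) = -6n^2 - 2n - 4

Using the Lagrange interpolation formula with nodes 3, 5, 7:
  L_0(n) = (n - 5)(n - 7) / 8
  L_1(n) = (n - 3)(n - 7) / -4
  L_2(n) = (n - 3)(n - 5) / 8
Then g(n) = -64·L_0(n) - 164·L_1(n) - 312·L_2(n).
Expanding and collecting terms gives g(n) = -6n^2 - 2n - 4.
Check: g(7) = -312. ✓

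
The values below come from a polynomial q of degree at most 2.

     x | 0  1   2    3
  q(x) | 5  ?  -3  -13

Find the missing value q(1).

The 3 known points determine the degree-2 polynomial uniquely.
Write q(x) = ax^2 + bx + c. Substituting each data point gives a linear system:
  c = 5
  4a + 2b + c = -3
  9a + 3b + c = -13
Solving the system yields a = -2, b = 0, c = 5.
So q(x) = -2x^2 + 5.
Then q(1) = 3.

3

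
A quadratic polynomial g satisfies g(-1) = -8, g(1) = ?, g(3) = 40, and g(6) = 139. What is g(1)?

4

The 3 known points determine the degree-2 polynomial uniquely.
Write g(n) = an^2 + bn + c. Substituting each data point gives a linear system:
  a - b + c = -8
  9a + 3b + c = 40
  36a + 6b + c = 139
Solving the system yields a = 3, b = 6, c = -5.
So g(n) = 3n^2 + 6n - 5.
Then g(1) = 4.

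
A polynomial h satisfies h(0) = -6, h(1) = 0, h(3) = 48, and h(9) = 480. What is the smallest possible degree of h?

Divided differences on the nodes 0, 1, 3, 9:
  order 0: -6  0  48  480
  order 1: 6  24  72
  order 2: 6  6
  order 3: 0
The order-2 divided differences are all 6 (nonzero) and every higher order vanishes, so the data lies on a polynomial of degree exactly 2.

2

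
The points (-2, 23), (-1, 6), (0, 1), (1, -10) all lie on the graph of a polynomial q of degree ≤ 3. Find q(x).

q(x) = -3x^3 - 3x^2 - 5x + 1

Write q(x) = ax^3 + bx^2 + cx + d. Substituting each data point gives a linear system:
  -8a + 4b - 2c + d = 23
  -a + b - c + d = 6
  d = 1
  a + b + c + d = -10
Solving the system yields a = -3, b = -3, c = -5, d = 1.
So q(x) = -3x^3 - 3x^2 - 5x + 1.
Check: q(-2) = 23. ✓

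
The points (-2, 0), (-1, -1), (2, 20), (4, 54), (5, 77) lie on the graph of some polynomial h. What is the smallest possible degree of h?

Divided differences on the nodes -2, -1, 2, 4, 5:
  order 0: 0  -1  20  54  77
  order 1: -1  7  17  23
  order 2: 2  2  2
  order 3: 0  0
  order 4: 0
The order-2 divided differences are all 2 (nonzero) and every higher order vanishes, so the data lies on a polynomial of degree exactly 2.

2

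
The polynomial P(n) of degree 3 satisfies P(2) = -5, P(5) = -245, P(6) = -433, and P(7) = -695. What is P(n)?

Using the Lagrange interpolation formula with nodes 2, 5, 6, 7:
  L_0(n) = (n - 5)(n - 6)(n - 7) / -60
  L_1(n) = (n - 2)(n - 6)(n - 7) / 6
  L_2(n) = (n - 2)(n - 5)(n - 7) / -4
  L_3(n) = (n - 2)(n - 5)(n - 6) / 10
Then P(n) = -5·L_0(n) - 245·L_1(n) - 433·L_2(n) - 695·L_3(n).
Expanding and collecting terms gives P(n) = -2n³ - n² + 5n + 5.
Check: P(2) = -5. ✓

P(n) = -2n^3 - n^2 + 5n + 5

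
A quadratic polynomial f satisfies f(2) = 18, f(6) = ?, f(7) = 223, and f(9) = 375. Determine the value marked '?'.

162

The 3 known points determine the degree-2 polynomial uniquely.
Write f(x) = ax^2 + bx + c. Substituting each data point gives a linear system:
  4a + 2b + c = 18
  49a + 7b + c = 223
  81a + 9b + c = 375
Solving the system yields a = 5, b = -4, c = 6.
So f(x) = 5x² - 4x + 6.
Then f(6) = 162.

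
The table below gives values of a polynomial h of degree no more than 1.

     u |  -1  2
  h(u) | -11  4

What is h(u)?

h(u) = 5u - 6

Write h(u) = au + b. Substituting each data point gives a linear system:
  -a + b = -11
  2a + b = 4
Solving the system yields a = 5, b = -6.
So h(u) = 5u - 6.
Check: h(2) = 4. ✓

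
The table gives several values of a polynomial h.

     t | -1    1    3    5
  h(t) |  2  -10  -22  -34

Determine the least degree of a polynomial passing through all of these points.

Forward differences of the values at t = -1, 1, 3, 5:
  h  : 2  -10  -22  -34
  Δ  : -12  -12  -12
  Δ^2: 0  0
  Δ^3: 0
The first differences are constant (-12) and nonzero, while all higher differences vanish, so the minimal degree is 1.

1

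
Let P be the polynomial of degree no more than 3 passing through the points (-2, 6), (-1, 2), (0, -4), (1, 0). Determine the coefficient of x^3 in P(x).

Write P(x) = ax^3 + bx^2 + cx + d. Substituting each data point gives a linear system:
  -8a + 4b - 2c + d = 6
  -a + b - c + d = 2
  d = -4
  a + b + c + d = 0
Solving the system yields a = 2, b = 5, c = -3, d = -4.
So P(x) = 2x^3 + 5x^2 - 3x - 4.
The leading coefficient is 2.

2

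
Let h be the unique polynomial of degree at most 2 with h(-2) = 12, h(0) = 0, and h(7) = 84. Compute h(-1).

Write h(u) = au^2 + bu + c. Substituting each data point gives a linear system:
  4a - 2b + c = 12
  c = 0
  49a + 7b + c = 84
Solving the system yields a = 2, b = -2, c = 0.
So h(u) = 2u^2 - 2u.
Then h(-1) = 4.

4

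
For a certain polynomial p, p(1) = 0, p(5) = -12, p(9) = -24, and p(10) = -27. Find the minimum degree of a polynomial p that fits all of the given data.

1

Divided differences on the nodes 1, 5, 9, 10:
  order 0: 0  -12  -24  -27
  order 1: -3  -3  -3
  order 2: 0  0
  order 3: 0
The order-1 divided differences are all -3 (nonzero) and every higher order vanishes, so the data lies on a polynomial of degree exactly 1.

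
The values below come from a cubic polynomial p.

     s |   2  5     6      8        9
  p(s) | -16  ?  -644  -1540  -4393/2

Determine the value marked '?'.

The 4 known points determine the degree-3 polynomial uniquely.
Write p(s) = as^3 + bs^2 + cs + d. Substituting each data point gives a linear system:
  8a + 4b + 2c + d = -16
  216a + 36b + 6c + d = -644
  512a + 64b + 8c + d = -1540
  729a + 81b + 9c + d = -4393/2
Solving the system yields a = -3, b = -1/2, c = 3, d = 4.
So p(s) = -3s³ - (1/2)s² + 3s + 4.
Then p(5) = -737/2.

-737/2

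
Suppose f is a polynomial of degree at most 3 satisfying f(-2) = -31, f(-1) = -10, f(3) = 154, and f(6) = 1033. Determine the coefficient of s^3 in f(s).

4

Write f(s) = as^3 + bs^2 + cs + d. Substituting each data point gives a linear system:
  -8a + 4b - 2c + d = -31
  -a + b - c + d = -10
  27a + 9b + 3c + d = 154
  216a + 36b + 6c + d = 1033
Solving the system yields a = 4, b = 4, c = 5, d = -5.
So f(s) = 4s³ + 4s² + 5s - 5.
The leading coefficient is 4.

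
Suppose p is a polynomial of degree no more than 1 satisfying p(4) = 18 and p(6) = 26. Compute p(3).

Using the Lagrange interpolation formula with nodes 4, 6:
  L_0(x) = (x - 6) / -2
  L_1(x) = (x - 4) / 2
Then p(x) = 18·L_0(x) + 26·L_1(x).
Expanding and collecting terms gives p(x) = 4x + 2.
Evaluating at x = 3: p(3) = 14.

14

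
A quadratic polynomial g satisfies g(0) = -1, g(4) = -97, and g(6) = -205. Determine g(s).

g(s) = -5s^2 - 4s - 1

Write g(s) = as^2 + bs + c. Substituting each data point gives a linear system:
  c = -1
  16a + 4b + c = -97
  36a + 6b + c = -205
Solving the system yields a = -5, b = -4, c = -1.
So g(s) = -5s^2 - 4s - 1.
Check: g(6) = -205. ✓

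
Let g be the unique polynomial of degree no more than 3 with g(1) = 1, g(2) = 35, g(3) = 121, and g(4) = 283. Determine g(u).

Write g(u) = au^3 + bu^2 + cu + d. Substituting each data point gives a linear system:
  a + b + c + d = 1
  8a + 4b + 2c + d = 35
  27a + 9b + 3c + d = 121
  64a + 16b + 4c + d = 283
Solving the system yields a = 4, b = 2, c = 0, d = -5.
So g(u) = 4u^3 + 2u^2 - 5.
Check: g(3) = 121. ✓

g(u) = 4u^3 + 2u^2 - 5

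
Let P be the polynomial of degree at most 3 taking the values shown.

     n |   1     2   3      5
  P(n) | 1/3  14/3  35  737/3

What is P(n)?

Using the Lagrange interpolation formula with nodes 1, 2, 3, 5:
  L_0(n) = (n - 2)(n - 3)(n - 5) / -8
  L_1(n) = (n - 1)(n - 3)(n - 5) / 3
  L_2(n) = (n - 1)(n - 2)(n - 5) / -4
  L_3(n) = (n - 1)(n - 2)(n - 3) / 24
Then P(n) = 1/3·L_0(n) + 14/3·L_1(n) + 35·L_2(n) + 737/3·L_3(n).
Expanding and collecting terms gives P(n) = 3n^3 - 5n^2 - (5/3)n + 4.
Check: P(2) = 14/3. ✓

P(n) = 3n^3 - 5n^2 - (5/3)n + 4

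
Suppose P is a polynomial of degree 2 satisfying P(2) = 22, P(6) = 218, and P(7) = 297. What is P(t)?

Using the Lagrange interpolation formula with nodes 2, 6, 7:
  L_0(t) = (t - 6)(t - 7) / 20
  L_1(t) = (t - 2)(t - 7) / -4
  L_2(t) = (t - 2)(t - 6) / 5
Then P(t) = 22·L_0(t) + 218·L_1(t) + 297·L_2(t).
Expanding and collecting terms gives P(t) = 6t^2 + t - 4.
Check: P(7) = 297. ✓

P(t) = 6t^2 + t - 4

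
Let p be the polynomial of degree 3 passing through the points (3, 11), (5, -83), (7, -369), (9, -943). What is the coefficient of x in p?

3

Write p(x) = ax^3 + bx^2 + cx + d. Substituting each data point gives a linear system:
  27a + 9b + 3c + d = 11
  125a + 25b + 5c + d = -83
  343a + 49b + 7c + d = -369
  729a + 81b + 9c + d = -943
Solving the system yields a = -2, b = 6, c = 3, d = 2.
So p(x) = -2x^3 + 6x^2 + 3x + 2.
The coefficient of x is 3.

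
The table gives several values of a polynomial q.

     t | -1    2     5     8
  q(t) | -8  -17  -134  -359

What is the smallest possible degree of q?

2

Forward differences of the values at t = -1, 2, 5, 8:
  q  : -8  -17  -134  -359
  Δ  : -9  -117  -225
  Δ^2: -108  -108
  Δ^3: 0
The second differences are constant (-108) and nonzero, while all higher differences vanish, so the minimal degree is 2.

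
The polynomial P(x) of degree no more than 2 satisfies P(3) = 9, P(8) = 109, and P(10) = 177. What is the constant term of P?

-3

Write P(x) = ax^2 + bx + c. Substituting each data point gives a linear system:
  9a + 3b + c = 9
  64a + 8b + c = 109
  100a + 10b + c = 177
Solving the system yields a = 2, b = -2, c = -3.
So P(x) = 2x^2 - 2x - 3.
The constant term is -3.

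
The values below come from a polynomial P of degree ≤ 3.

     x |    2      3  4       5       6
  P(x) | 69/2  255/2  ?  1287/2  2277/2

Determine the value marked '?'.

637/2

The 4 known points determine the degree-3 polynomial uniquely.
Write P(x) = ax^3 + bx^2 + cx + d. Substituting each data point gives a linear system:
  8a + 4b + 2c + d = 69/2
  27a + 9b + 3c + d = 255/2
  125a + 25b + 5c + d = 1287/2
  216a + 36b + 6c + d = 2277/2
Solving the system yields a = 6, b = -5, c = 4, d = -3/2.
So P(x) = 6x^3 - 5x^2 + 4x - 3/2.
Then P(4) = 637/2.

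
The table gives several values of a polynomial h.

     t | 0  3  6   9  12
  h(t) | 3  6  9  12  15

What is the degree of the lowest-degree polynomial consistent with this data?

1

Forward differences of the values at t = 0, 3, 6, 9, 12:
  h  : 3  6  9  12  15
  Δ  : 3  3  3  3
  Δ^2: 0  0  0
  Δ^3: 0  0
  Δ^4: 0
The first differences are constant (3) and nonzero, while all higher differences vanish, so the minimal degree is 1.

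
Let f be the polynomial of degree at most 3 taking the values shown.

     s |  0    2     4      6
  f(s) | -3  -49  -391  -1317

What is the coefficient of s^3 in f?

-6

Write f(s) = as^3 + bs^2 + cs + d. Substituting each data point gives a linear system:
  d = -3
  8a + 4b + 2c + d = -49
  64a + 16b + 4c + d = -391
  216a + 36b + 6c + d = -1317
Solving the system yields a = -6, b = -1, c = 3, d = -3.
So f(s) = -6s³ - s² + 3s - 3.
The leading coefficient is -6.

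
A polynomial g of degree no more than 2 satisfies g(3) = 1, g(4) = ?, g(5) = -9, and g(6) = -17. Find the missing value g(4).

The 3 known points determine the degree-2 polynomial uniquely.
Write g(x) = ax^2 + bx + c. Substituting each data point gives a linear system:
  9a + 3b + c = 1
  25a + 5b + c = -9
  36a + 6b + c = -17
Solving the system yields a = -1, b = 3, c = 1.
So g(x) = -x^2 + 3x + 1.
Then g(4) = -3.

-3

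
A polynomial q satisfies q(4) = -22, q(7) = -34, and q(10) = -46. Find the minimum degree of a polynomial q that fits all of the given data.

1

Forward differences of the values at u = 4, 7, 10:
  q  : -22  -34  -46
  Δ  : -12  -12
  Δ^2: 0
The first differences are constant (-12) and nonzero, while all higher differences vanish, so the minimal degree is 1.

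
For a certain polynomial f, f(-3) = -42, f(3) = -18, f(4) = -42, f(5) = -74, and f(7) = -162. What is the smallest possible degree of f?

Divided differences on the nodes -3, 3, 4, 5, 7:
  order 0: -42  -18  -42  -74  -162
  order 1: 4  -24  -32  -44
  order 2: -4  -4  -4
  order 3: 0  0
  order 4: 0
The order-2 divided differences are all -4 (nonzero) and every higher order vanishes, so the data lies on a polynomial of degree exactly 2.

2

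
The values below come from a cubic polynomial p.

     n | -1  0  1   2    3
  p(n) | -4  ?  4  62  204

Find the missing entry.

The 4 known points determine the degree-3 polynomial uniquely.
Write p(n) = an^3 + bn^2 + cn + d. Substituting each data point gives a linear system:
  -a + b - c + d = -4
  a + b + c + d = 4
  8a + 4b + 2c + d = 62
  27a + 9b + 3c + d = 204
Solving the system yields a = 6, b = 6, c = -2, d = -6.
So p(n) = 6n^3 + 6n^2 - 2n - 6.
Then p(0) = -6.

-6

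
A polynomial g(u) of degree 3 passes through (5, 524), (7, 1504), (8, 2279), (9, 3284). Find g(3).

104

Using the Lagrange interpolation formula with nodes 5, 7, 8, 9:
  L_0(u) = (u - 7)(u - 8)(u - 9) / -24
  L_1(u) = (u - 5)(u - 8)(u - 9) / 4
  L_2(u) = (u - 5)(u - 7)(u - 9) / -3
  L_3(u) = (u - 5)(u - 7)(u - 8) / 8
Then g(u) = 524·L_0(u) + 1504·L_1(u) + 2279·L_2(u) + 3284·L_3(u).
Expanding and collecting terms gives g(u) = 5u^3 - 5u^2 + 5u - 1.
Evaluating at u = 3: g(3) = 104.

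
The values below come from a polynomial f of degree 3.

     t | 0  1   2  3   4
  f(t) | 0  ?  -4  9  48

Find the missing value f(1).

On equispaced nodes a degree-3 polynomial has vanishing fourth forward difference, so
  f(0) - 4·f(1) + 6·f(2) - 4·f(3) + f(4) = 0.
Substituting the known values and solving for f(1):
  -4·f(1) = 12
  f(1) = -3.

-3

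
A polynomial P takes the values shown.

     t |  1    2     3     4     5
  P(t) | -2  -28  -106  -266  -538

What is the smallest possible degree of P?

Forward differences of the values at t = 1, 2, 3, 4, 5:
  P  : -2  -28  -106  -266  -538
  Δ  : -26  -78  -160  -272
  Δ^2: -52  -82  -112
  Δ^3: -30  -30
  Δ^4: 0
The third differences are constant (-30) and nonzero, while all higher differences vanish, so the minimal degree is 3.

3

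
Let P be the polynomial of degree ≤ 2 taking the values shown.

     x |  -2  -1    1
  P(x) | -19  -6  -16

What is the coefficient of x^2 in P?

-6

Write P(x) = ax^2 + bx + c. Substituting each data point gives a linear system:
  4a - 2b + c = -19
  a - b + c = -6
  a + b + c = -16
Solving the system yields a = -6, b = -5, c = -5.
So P(x) = -6x² - 5x - 5.
The leading coefficient is -6.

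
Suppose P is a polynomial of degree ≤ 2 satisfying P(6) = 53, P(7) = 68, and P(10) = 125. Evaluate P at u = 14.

229

Write P(u) = au^2 + bu + c. Substituting each data point gives a linear system:
  36a + 6b + c = 53
  49a + 7b + c = 68
  100a + 10b + c = 125
Solving the system yields a = 1, b = 2, c = 5.
So P(u) = u^2 + 2u + 5.
Then P(14) = 229.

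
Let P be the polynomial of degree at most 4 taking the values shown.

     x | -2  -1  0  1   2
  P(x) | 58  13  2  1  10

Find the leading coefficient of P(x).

Write P(x) = ax^4 + bx^3 + cx^2 + dx + e. Substituting each data point gives a linear system:
  16a - 8b + 4c - 2d + e = 58
  a - b + c - d + e = 13
  e = 2
  a + b + c + d + e = 1
  16a + 8b + 4c + 2d + e = 10
Solving the system yields a = 1, b = -2, c = 4, d = -4, e = 2.
So P(x) = x^4 - 2x^3 + 4x^2 - 4x + 2.
The leading coefficient is 1.

1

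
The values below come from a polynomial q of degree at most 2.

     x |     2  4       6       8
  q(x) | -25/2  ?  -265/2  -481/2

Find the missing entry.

-113/2

The 3 known points determine the degree-2 polynomial uniquely.
Write q(x) = ax^2 + bx + c. Substituting each data point gives a linear system:
  4a + 2b + c = -25/2
  36a + 6b + c = -265/2
  64a + 8b + c = -481/2
Solving the system yields a = -4, b = 2, c = -1/2.
So q(x) = -4x^2 + 2x - 1/2.
Then q(4) = -113/2.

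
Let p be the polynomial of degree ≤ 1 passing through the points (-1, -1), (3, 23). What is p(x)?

p(x) = 6x + 5

Write p(x) = ax + b. Substituting each data point gives a linear system:
  -a + b = -1
  3a + b = 23
Solving the system yields a = 6, b = 5.
So p(x) = 6x + 5.
Check: p(-1) = -1. ✓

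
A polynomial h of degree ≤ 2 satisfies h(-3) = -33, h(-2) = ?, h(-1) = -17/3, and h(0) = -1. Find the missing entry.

The 3 known points determine the degree-2 polynomial uniquely.
Write h(s) = as^2 + bs + c. Substituting each data point gives a linear system:
  9a - 3b + c = -33
  a - b + c = -17/3
  c = -1
Solving the system yields a = -3, b = 5/3, c = -1.
So h(s) = -3s^2 + (5/3)s - 1.
Then h(-2) = -49/3.

-49/3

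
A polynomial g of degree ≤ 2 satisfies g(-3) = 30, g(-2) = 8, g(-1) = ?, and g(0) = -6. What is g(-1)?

The 3 known points determine the degree-2 polynomial uniquely.
Write g(x) = ax^2 + bx + c. Substituting each data point gives a linear system:
  9a - 3b + c = 30
  4a - 2b + c = 8
  c = -6
Solving the system yields a = 5, b = 3, c = -6.
So g(x) = 5x^2 + 3x - 6.
Then g(-1) = -4.

-4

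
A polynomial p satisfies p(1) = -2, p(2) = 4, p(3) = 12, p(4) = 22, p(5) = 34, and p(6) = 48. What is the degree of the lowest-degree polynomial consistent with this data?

Forward differences of the values at s = 1, 2, 3, 4, 5, 6:
  p  : -2  4  12  22  34  48
  Δ  : 6  8  10  12  14
  Δ^2: 2  2  2  2
  Δ^3: 0  0  0
  Δ^4: 0  0
  Δ^5: 0
The second differences are constant (2) and nonzero, while all higher differences vanish, so the minimal degree is 2.

2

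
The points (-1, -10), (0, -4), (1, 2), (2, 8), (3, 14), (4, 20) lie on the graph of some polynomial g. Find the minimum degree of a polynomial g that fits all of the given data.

1

Forward differences of the values at n = -1, 0, 1, 2, 3, 4:
  g  : -10  -4  2  8  14  20
  Δ  : 6  6  6  6  6
  Δ^2: 0  0  0  0
  Δ^3: 0  0  0
  Δ^4: 0  0
  Δ^5: 0
The first differences are constant (6) and nonzero, while all higher differences vanish, so the minimal degree is 1.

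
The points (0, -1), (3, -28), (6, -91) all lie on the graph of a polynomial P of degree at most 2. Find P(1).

Using the Lagrange interpolation formula with nodes 0, 3, 6:
  L_0(u) = (u - 3)(u - 6) / 18
  L_1(u) = u(u - 6) / -9
  L_2(u) = u(u - 3) / 18
Then P(u) = -1·L_0(u) - 28·L_1(u) - 91·L_2(u).
Expanding and collecting terms gives P(u) = -2u² - 3u - 1.
Evaluating at u = 1: P(1) = -6.

-6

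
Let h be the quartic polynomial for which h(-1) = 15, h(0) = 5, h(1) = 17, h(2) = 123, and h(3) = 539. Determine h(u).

h(u) = 6u^4 + 5u^2 + u + 5

Using the Lagrange interpolation formula with nodes -1, 0, 1, 2, 3:
  L_0(u) = u(u - 1)(u - 2)(u - 3) / 24
  L_1(u) = (u + 1)(u - 1)(u - 2)(u - 3) / -6
  L_2(u) = (u + 1)u(u - 2)(u - 3) / 4
  L_3(u) = (u + 1)u(u - 1)(u - 3) / -6
  L_4(u) = (u + 1)u(u - 1)(u - 2) / 24
Then h(u) = 15·L_0(u) + 5·L_1(u) + 17·L_2(u) + 123·L_3(u) + 539·L_4(u).
Expanding and collecting terms gives h(u) = 6u^4 + 5u^2 + u + 5.
Check: h(0) = 5. ✓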